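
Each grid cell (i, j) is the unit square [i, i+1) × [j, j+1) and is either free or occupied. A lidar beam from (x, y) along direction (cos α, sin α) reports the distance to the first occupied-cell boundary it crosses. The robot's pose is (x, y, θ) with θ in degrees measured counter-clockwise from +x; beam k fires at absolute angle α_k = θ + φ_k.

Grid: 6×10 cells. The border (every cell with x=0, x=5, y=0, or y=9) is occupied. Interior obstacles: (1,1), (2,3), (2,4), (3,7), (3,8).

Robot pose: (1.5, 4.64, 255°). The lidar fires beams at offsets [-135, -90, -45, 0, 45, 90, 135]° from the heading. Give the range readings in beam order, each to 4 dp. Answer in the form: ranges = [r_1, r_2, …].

beam 1: φ=-135°, α=120°
  dir = (cos 120°, sin 120°) = (-0.5000, 0.8660); from cell (1,4)
  next x-line at t=1.0000, next y-line at t=0.4157; Δt_x=2.0000, Δt_y=1.1547
    y: enter (1,5) at t=0.4157
    x: enter (0,5) at t=1.0000 ← occupied
  → r_1 = 1.0000
beam 2: φ=-90°, α=165°
  dir = (cos 165°, sin 165°) = (-0.9659, 0.2588); from cell (1,4)
  next x-line at t=0.5176, next y-line at t=1.3909; Δt_x=1.0353, Δt_y=3.8637
    x: enter (0,4) at t=0.5176 ← occupied
  → r_2 = 0.5176
beam 3: φ=-45°, α=210°
  dir = (cos 210°, sin 210°) = (-0.8660, -0.5000); from cell (1,4)
  next x-line at t=0.5774, next y-line at t=1.2800; Δt_x=1.1547, Δt_y=2.0000
    x: enter (0,4) at t=0.5774 ← occupied
  → r_3 = 0.5774
beam 4: φ=0°, α=255°
  dir = (cos 255°, sin 255°) = (-0.2588, -0.9659); from cell (1,4)
  next x-line at t=1.9319, next y-line at t=0.6626; Δt_x=3.8637, Δt_y=1.0353
    y: enter (1,3) at t=0.6626
    y: enter (1,2) at t=1.6979
    x: enter (0,2) at t=1.9319 ← occupied
  → r_4 = 1.9319
beam 5: φ=45°, α=300°
  dir = (cos 300°, sin 300°) = (0.5000, -0.8660); from cell (1,4)
  next x-line at t=1.0000, next y-line at t=0.7390; Δt_x=2.0000, Δt_y=1.1547
    y: enter (1,3) at t=0.7390
    x: enter (2,3) at t=1.0000 ← occupied
  → r_5 = 1.0000
beam 6: φ=90°, α=345°
  dir = (cos 345°, sin 345°) = (0.9659, -0.2588); from cell (1,4)
  next x-line at t=0.5176, next y-line at t=2.4728; Δt_x=1.0353, Δt_y=3.8637
    x: enter (2,4) at t=0.5176 ← occupied
  → r_6 = 0.5176
beam 7: φ=135°, α=30°
  dir = (cos 30°, sin 30°) = (0.8660, 0.5000); from cell (1,4)
  next x-line at t=0.5774, next y-line at t=0.7200; Δt_x=1.1547, Δt_y=2.0000
    x: enter (2,4) at t=0.5774 ← occupied
  → r_7 = 0.5774

ranges = [1.0000, 0.5176, 0.5774, 1.9319, 1.0000, 0.5176, 0.5774]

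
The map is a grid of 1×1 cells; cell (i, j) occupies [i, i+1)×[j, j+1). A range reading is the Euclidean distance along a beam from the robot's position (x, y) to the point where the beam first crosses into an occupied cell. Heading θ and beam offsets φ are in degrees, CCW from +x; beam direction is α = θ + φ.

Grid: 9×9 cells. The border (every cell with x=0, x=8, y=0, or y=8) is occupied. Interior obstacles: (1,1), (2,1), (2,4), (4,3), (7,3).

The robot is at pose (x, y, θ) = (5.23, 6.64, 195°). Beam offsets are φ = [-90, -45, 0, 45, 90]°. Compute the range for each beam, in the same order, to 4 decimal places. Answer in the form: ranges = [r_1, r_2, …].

beam 1: φ=-90°, α=105°
  dir = (cos 105°, sin 105°) = (-0.2588, 0.9659); from cell (5,6)
  next x-line at t=0.8887, next y-line at t=0.3727; Δt_x=3.8637, Δt_y=1.0353
    y: enter (5,7) at t=0.3727
    x: enter (4,7) at t=0.8887
    y: enter (4,8) at t=1.4080 ← occupied
  → r_1 = 1.4080
beam 2: φ=-45°, α=150°
  dir = (cos 150°, sin 150°) = (-0.8660, 0.5000); from cell (5,6)
  next x-line at t=0.2656, next y-line at t=0.7200; Δt_x=1.1547, Δt_y=2.0000
    x: enter (4,6) at t=0.2656
    y: enter (4,7) at t=0.7200
    x: enter (3,7) at t=1.4203
    x: enter (2,7) at t=2.5750
    y: enter (2,8) at t=2.7200 ← occupied
  → r_2 = 2.7200
beam 3: φ=0°, α=195°
  dir = (cos 195°, sin 195°) = (-0.9659, -0.2588); from cell (5,6)
  next x-line at t=0.2381, next y-line at t=2.4728; Δt_x=1.0353, Δt_y=3.8637
    x: enter (4,6) at t=0.2381
    x: enter (3,6) at t=1.2734
    x: enter (2,6) at t=2.3087
    y: enter (2,5) at t=2.4728
    x: enter (1,5) at t=3.3439
    x: enter (0,5) at t=4.3792 ← occupied
  → r_3 = 4.3792
beam 4: φ=45°, α=240°
  dir = (cos 240°, sin 240°) = (-0.5000, -0.8660); from cell (5,6)
  next x-line at t=0.4600, next y-line at t=0.7390; Δt_x=2.0000, Δt_y=1.1547
    x: enter (4,6) at t=0.4600
    y: enter (4,5) at t=0.7390
    y: enter (4,4) at t=1.8937
    x: enter (3,4) at t=2.4600
    y: enter (3,3) at t=3.0484
    y: enter (3,2) at t=4.2031
    x: enter (2,2) at t=4.4600
    y: enter (2,1) at t=5.3578 ← occupied
  → r_4 = 5.3578
beam 5: φ=90°, α=285°
  dir = (cos 285°, sin 285°) = (0.2588, -0.9659); from cell (5,6)
  next x-line at t=2.9751, next y-line at t=0.6626; Δt_x=3.8637, Δt_y=1.0353
    y: enter (5,5) at t=0.6626
    y: enter (5,4) at t=1.6979
    y: enter (5,3) at t=2.7331
    x: enter (6,3) at t=2.9751
    y: enter (6,2) at t=3.7684
    y: enter (6,1) at t=4.8037
    y: enter (6,0) at t=5.8390 ← occupied
  → r_5 = 5.8390

ranges = [1.4080, 2.7200, 4.3792, 5.3578, 5.8390]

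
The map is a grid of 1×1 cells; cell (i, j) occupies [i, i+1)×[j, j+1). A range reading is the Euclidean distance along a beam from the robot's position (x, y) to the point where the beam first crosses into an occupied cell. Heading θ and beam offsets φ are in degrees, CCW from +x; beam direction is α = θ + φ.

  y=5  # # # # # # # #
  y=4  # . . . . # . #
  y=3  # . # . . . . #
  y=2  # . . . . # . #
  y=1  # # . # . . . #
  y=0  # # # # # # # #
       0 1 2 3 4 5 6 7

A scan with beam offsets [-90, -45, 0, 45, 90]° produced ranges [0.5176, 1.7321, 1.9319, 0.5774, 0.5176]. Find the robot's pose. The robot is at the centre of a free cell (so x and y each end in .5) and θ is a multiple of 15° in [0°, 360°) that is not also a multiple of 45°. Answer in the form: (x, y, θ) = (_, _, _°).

(x, y, θ) = (6.5, 4.5, 285°)

The pose lattice has 19·16 = 304 candidates. Test each by forward raycasting.
  (4.5, 1.5, 165°): beam 1 = 2.5882 ≠ 0.5176 ✗
  (1.5, 4.5, 210°): beam 1 = 0.5774 ≠ 0.5176 ✗
  (1.5, 2.5, 285°): beam 2 = 0.5774 ≠ 1.7321 ✗
  (5.5, 1.5, 300°): beam 1 = 1.0000 ≠ 0.5176 ✗
  …
  (6.5, 4.5, 285°): r_1=0.5176, r_2=1.7321, r_3=1.9319, r_4=0.5774, r_5=0.5176 — all match ✓
No second candidate reproduces the full scan.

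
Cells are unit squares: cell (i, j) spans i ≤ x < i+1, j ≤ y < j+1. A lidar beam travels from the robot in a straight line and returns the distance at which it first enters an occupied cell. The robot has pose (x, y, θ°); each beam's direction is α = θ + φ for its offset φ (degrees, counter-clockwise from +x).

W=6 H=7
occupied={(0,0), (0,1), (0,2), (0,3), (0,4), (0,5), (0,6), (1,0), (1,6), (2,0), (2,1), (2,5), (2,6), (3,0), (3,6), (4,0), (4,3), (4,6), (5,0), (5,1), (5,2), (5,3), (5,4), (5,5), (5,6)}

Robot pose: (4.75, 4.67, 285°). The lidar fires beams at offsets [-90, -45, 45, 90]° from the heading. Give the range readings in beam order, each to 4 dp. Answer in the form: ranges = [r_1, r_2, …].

beam 1: φ=-90°, α=195°
  direction (-0.9659, -0.2588); cell (4,4); t to first gridline: x 0.7765, y 2.5887 (then +1.0353 / +3.8637)
    (3,4) via x @ 0.7765
    (2,4) via x @ 1.8117
    (2,3) via y @ 2.5887
    (1,3) via x @ 2.8470
    (0,3) via x @ 3.8823  # hit
  → r_1 = 3.8823
beam 2: φ=-45°, α=240°
  direction (-0.5000, -0.8660); cell (4,4); t to first gridline: x 1.5000, y 0.7736 (then +2.0000 / +1.1547)
    (4,3) via y @ 0.7736  # hit
  → r_2 = 0.7736
beam 3: φ=45°, α=330°
  direction (0.8660, -0.5000); cell (4,4); t to first gridline: x 0.2887, y 1.3400 (then +1.1547 / +2.0000)
    (5,4) via x @ 0.2887  # hit
  → r_3 = 0.2887
beam 4: φ=90°, α=15°
  direction (0.9659, 0.2588); cell (4,4); t to first gridline: x 0.2588, y 1.2750 (then +1.0353 / +3.8637)
    (5,4) via x @ 0.2588  # hit
  → r_4 = 0.2588

ranges = [3.8823, 0.7736, 0.2887, 0.2588]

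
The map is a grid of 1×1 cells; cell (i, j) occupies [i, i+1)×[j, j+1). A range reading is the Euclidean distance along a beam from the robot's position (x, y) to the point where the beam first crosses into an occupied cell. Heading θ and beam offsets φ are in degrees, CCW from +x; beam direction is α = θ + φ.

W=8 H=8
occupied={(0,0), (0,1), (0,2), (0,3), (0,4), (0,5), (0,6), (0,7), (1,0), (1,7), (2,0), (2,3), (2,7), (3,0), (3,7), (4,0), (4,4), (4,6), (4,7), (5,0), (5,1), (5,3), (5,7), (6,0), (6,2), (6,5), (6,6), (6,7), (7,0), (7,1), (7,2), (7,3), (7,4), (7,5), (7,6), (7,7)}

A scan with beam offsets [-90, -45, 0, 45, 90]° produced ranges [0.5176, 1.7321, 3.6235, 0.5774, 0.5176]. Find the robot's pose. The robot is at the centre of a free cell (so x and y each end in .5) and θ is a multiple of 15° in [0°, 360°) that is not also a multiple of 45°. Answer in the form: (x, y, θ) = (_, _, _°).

(x, y, θ) = (5.5, 6.5, 285°)

Candidates: 28 free-cell centres × 16 headings = 448 poses. Raycast each; keep the one whose scan matches to 4 dp.
  (2.5, 1.5, 60°): beam 1 = 1.0000 ≠ 0.5176 ✗
  (1.5, 4.5, 285°): beam 2 = 1.0000 ≠ 1.7321 ✗
  (5.5, 5.5, 120°): beam 1 = 0.5774 ≠ 0.5176 ✗
  (4.5, 2.5, 330°): beam 1 = 1.7321 ≠ 0.5176 ✗
  …
  (5.5, 6.5, 285°): r_1=0.5176, r_2=1.7321, r_3=3.6235, r_4=0.5774, r_5=0.5176 — all match ✓
Unique over the lattice → pose = (5.5, 6.5, 285°).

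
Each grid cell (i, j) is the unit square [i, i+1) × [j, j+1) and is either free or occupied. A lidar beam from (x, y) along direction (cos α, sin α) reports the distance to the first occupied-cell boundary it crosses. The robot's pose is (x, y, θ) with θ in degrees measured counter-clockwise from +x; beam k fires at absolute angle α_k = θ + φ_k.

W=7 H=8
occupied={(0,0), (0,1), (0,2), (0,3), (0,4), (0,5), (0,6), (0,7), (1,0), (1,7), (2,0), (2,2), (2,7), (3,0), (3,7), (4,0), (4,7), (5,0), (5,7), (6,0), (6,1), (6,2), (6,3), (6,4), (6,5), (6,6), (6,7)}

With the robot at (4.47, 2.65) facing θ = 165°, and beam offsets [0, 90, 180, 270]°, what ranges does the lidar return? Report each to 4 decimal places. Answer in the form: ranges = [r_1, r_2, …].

beam 1: φ=0°, α=165°
  dir = (cos 165°, sin 165°) = (-0.9659, 0.2588); from cell (4,2)
  next x-line at t=0.4866, next y-line at t=1.3523; Δt_x=1.0353, Δt_y=3.8637
    x: enter (3,2) at t=0.4866
    y: enter (3,3) at t=1.3523
    x: enter (2,3) at t=1.5219
    x: enter (1,3) at t=2.5571
    x: enter (0,3) at t=3.5924 ← occupied
  → r_1 = 3.5924
beam 2: φ=90°, α=255°
  dir = (cos 255°, sin 255°) = (-0.2588, -0.9659); from cell (4,2)
  next x-line at t=1.8159, next y-line at t=0.6729; Δt_x=3.8637, Δt_y=1.0353
    y: enter (4,1) at t=0.6729
    y: enter (4,0) at t=1.7082 ← occupied
  → r_2 = 1.7082
beam 3: φ=180°, α=345°
  dir = (cos 345°, sin 345°) = (0.9659, -0.2588); from cell (4,2)
  next x-line at t=0.5487, next y-line at t=2.5114; Δt_x=1.0353, Δt_y=3.8637
    x: enter (5,2) at t=0.5487
    x: enter (6,2) at t=1.5840 ← occupied
  → r_3 = 1.5840
beam 4: φ=270°, α=75°
  dir = (cos 75°, sin 75°) = (0.2588, 0.9659); from cell (4,2)
  next x-line at t=2.0478, next y-line at t=0.3623; Δt_x=3.8637, Δt_y=1.0353
    y: enter (4,3) at t=0.3623
    y: enter (4,4) at t=1.3976
    x: enter (5,4) at t=2.0478
    y: enter (5,5) at t=2.4329
    y: enter (5,6) at t=3.4682
    y: enter (5,7) at t=4.5035 ← occupied
  → r_4 = 4.5035

ranges = [3.5924, 1.7082, 1.5840, 4.5035]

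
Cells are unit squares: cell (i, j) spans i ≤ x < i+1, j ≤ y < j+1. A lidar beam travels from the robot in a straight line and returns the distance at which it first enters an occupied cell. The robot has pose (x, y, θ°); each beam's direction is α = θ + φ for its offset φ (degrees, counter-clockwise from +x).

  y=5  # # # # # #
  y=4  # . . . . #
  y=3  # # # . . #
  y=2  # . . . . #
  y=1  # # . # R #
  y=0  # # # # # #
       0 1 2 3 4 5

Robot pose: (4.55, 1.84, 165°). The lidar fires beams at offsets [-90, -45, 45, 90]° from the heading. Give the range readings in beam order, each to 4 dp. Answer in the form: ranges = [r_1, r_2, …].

beam 1: φ=-90°, α=75°
  d=(0.2588,0.9659)  start (4,1)  tX=1.7387 tY=0.1656  stride 1/|dx|=3.8637 1/|dy|=1.0353
    cross y-line → (4,2), t=0.1656
    cross y-line → (4,3), t=1.2009
    cross x-line → (5,3), t=1.7387 (wall)
  → r_1 = 1.7387
beam 2: φ=-45°, α=120°
  d=(-0.5000,0.8660)  start (4,1)  tX=1.1000 tY=0.1848  stride 1/|dx|=2.0000 1/|dy|=1.1547
    cross y-line → (4,2), t=0.1848
    cross x-line → (3,2), t=1.1000
    cross y-line → (3,3), t=1.3395
    cross y-line → (3,4), t=2.4942
    cross x-line → (2,4), t=3.1000
    cross y-line → (2,5), t=3.6489 (wall)
  → r_2 = 3.6489
beam 3: φ=45°, α=210°
  d=(-0.8660,-0.5000)  start (4,1)  tX=0.6351 tY=1.6800  stride 1/|dx|=1.1547 1/|dy|=2.0000
    cross x-line → (3,1), t=0.6351 (wall)
  → r_3 = 0.6351
beam 4: φ=90°, α=255°
  d=(-0.2588,-0.9659)  start (4,1)  tX=2.1250 tY=0.8696  stride 1/|dx|=3.8637 1/|dy|=1.0353
    cross y-line → (4,0), t=0.8696 (wall)
  → r_4 = 0.8696

ranges = [1.7387, 3.6489, 0.6351, 0.8696]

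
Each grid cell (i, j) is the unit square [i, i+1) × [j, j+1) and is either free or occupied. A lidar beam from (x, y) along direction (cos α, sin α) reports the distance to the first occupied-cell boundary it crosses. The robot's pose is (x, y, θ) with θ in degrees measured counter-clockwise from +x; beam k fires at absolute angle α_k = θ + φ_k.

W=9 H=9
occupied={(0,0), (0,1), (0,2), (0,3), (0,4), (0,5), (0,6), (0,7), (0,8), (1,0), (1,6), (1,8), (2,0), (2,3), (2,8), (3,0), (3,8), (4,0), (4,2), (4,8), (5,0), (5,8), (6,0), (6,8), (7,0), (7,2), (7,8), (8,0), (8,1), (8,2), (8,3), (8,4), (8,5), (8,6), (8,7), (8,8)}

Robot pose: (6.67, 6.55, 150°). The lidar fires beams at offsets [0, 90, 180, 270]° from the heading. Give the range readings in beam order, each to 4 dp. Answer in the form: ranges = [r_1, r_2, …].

ranges = [2.9000, 4.0992, 1.5358, 1.6743]

beam 1: φ=0°, α=150°
  dir = (cos 150°, sin 150°) = (-0.8660, 0.5000); from cell (6,6)
  next x-line at t=0.7736, next y-line at t=0.9000; Δt_x=1.1547, Δt_y=2.0000
    x: enter (5,6) at t=0.7736
    y: enter (5,7) at t=0.9000
    x: enter (4,7) at t=1.9283
    y: enter (4,8) at t=2.9000 ← occupied
  → r_1 = 2.9000
beam 2: φ=90°, α=240°
  dir = (cos 240°, sin 240°) = (-0.5000, -0.8660); from cell (6,6)
  next x-line at t=1.3400, next y-line at t=0.6351; Δt_x=2.0000, Δt_y=1.1547
    y: enter (6,5) at t=0.6351
    x: enter (5,5) at t=1.3400
    y: enter (5,4) at t=1.7898
    y: enter (5,3) at t=2.9445
    x: enter (4,3) at t=3.3400
    y: enter (4,2) at t=4.0992 ← occupied
  → r_2 = 4.0992
beam 3: φ=180°, α=330°
  dir = (cos 330°, sin 330°) = (0.8660, -0.5000); from cell (6,6)
  next x-line at t=0.3811, next y-line at t=1.1000; Δt_x=1.1547, Δt_y=2.0000
    x: enter (7,6) at t=0.3811
    y: enter (7,5) at t=1.1000
    x: enter (8,5) at t=1.5358 ← occupied
  → r_3 = 1.5358
beam 4: φ=270°, α=60°
  dir = (cos 60°, sin 60°) = (0.5000, 0.8660); from cell (6,6)
  next x-line at t=0.6600, next y-line at t=0.5196; Δt_x=2.0000, Δt_y=1.1547
    y: enter (6,7) at t=0.5196
    x: enter (7,7) at t=0.6600
    y: enter (7,8) at t=1.6743 ← occupied
  → r_4 = 1.6743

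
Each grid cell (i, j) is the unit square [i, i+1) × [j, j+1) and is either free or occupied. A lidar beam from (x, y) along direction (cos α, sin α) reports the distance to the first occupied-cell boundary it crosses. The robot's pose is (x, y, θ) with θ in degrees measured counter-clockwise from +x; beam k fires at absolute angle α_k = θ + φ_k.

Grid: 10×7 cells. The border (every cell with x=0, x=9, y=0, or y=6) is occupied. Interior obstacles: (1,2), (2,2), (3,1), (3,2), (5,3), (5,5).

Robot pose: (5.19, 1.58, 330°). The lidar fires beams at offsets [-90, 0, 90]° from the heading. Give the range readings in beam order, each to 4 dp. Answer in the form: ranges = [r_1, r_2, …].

beam 1: φ=-90°, α=240°
  direction (-0.5000, -0.8660); cell (5,1); t to first gridline: x 0.3800, y 0.6697 (then +2.0000 / +1.1547)
    (4,1) via x @ 0.3800
    (4,0) via y @ 0.6697  # hit
  → r_1 = 0.6697
beam 2: φ=0°, α=330°
  direction (0.8660, -0.5000); cell (5,1); t to first gridline: x 0.9353, y 1.1600 (then +1.1547 / +2.0000)
    (6,1) via x @ 0.9353
    (6,0) via y @ 1.1600  # hit
  → r_2 = 1.1600
beam 3: φ=90°, α=60°
  direction (0.5000, 0.8660); cell (5,1); t to first gridline: x 1.6200, y 0.4850 (then +2.0000 / +1.1547)
    (5,2) via y @ 0.4850
    (6,2) via x @ 1.6200
    (6,3) via y @ 1.6397
    (6,4) via y @ 2.7944
    (7,4) via x @ 3.6200
    (7,5) via y @ 3.9491
    (7,6) via y @ 5.1038  # hit
  → r_3 = 5.1038

ranges = [0.6697, 1.1600, 5.1038]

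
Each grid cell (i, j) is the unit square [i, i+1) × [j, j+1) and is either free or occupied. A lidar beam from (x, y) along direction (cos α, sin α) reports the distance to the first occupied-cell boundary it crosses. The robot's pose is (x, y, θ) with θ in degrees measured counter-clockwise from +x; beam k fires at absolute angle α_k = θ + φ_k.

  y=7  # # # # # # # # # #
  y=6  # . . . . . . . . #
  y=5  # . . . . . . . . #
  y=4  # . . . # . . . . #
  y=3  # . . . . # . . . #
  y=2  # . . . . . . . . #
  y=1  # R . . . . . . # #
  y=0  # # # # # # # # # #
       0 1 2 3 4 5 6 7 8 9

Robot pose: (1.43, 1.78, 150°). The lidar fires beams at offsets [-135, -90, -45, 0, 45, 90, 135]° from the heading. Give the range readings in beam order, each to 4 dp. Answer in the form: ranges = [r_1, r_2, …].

beam 1: φ=-135°, α=15°
  dir = (cos 15°, sin 15°) = (0.9659, 0.2588); from cell (1,1)
  next x-line at t=0.5901, next y-line at t=0.8500; Δt_x=1.0353, Δt_y=3.8637
    x: enter (2,1) at t=0.5901
    y: enter (2,2) at t=0.8500
    x: enter (3,2) at t=1.6254
    x: enter (4,2) at t=2.6607
    x: enter (5,2) at t=3.6959
    y: enter (5,3) at t=4.7137 ← occupied
  → r_1 = 4.7137
beam 2: φ=-90°, α=60°
  dir = (cos 60°, sin 60°) = (0.5000, 0.8660); from cell (1,1)
  next x-line at t=1.1400, next y-line at t=0.2540; Δt_x=2.0000, Δt_y=1.1547
    y: enter (1,2) at t=0.2540
    x: enter (2,2) at t=1.1400
    y: enter (2,3) at t=1.4087
    y: enter (2,4) at t=2.5634
    x: enter (3,4) at t=3.1400
    y: enter (3,5) at t=3.7181
    y: enter (3,6) at t=4.8728
    x: enter (4,6) at t=5.1400
    y: enter (4,7) at t=6.0275 ← occupied
  → r_2 = 6.0275
beam 3: φ=-45°, α=105°
  dir = (cos 105°, sin 105°) = (-0.2588, 0.9659); from cell (1,1)
  next x-line at t=1.6614, next y-line at t=0.2278; Δt_x=3.8637, Δt_y=1.0353
    y: enter (1,2) at t=0.2278
    y: enter (1,3) at t=1.2630
    x: enter (0,3) at t=1.6614 ← occupied
  → r_3 = 1.6614
beam 4: φ=0°, α=150°
  dir = (cos 150°, sin 150°) = (-0.8660, 0.5000); from cell (1,1)
  next x-line at t=0.4965, next y-line at t=0.4400; Δt_x=1.1547, Δt_y=2.0000
    y: enter (1,2) at t=0.4400
    x: enter (0,2) at t=0.4965 ← occupied
  → r_4 = 0.4965
beam 5: φ=45°, α=195°
  dir = (cos 195°, sin 195°) = (-0.9659, -0.2588); from cell (1,1)
  next x-line at t=0.4452, next y-line at t=3.0137; Δt_x=1.0353, Δt_y=3.8637
    x: enter (0,1) at t=0.4452 ← occupied
  → r_5 = 0.4452
beam 6: φ=90°, α=240°
  dir = (cos 240°, sin 240°) = (-0.5000, -0.8660); from cell (1,1)
  next x-line at t=0.8600, next y-line at t=0.9007; Δt_x=2.0000, Δt_y=1.1547
    x: enter (0,1) at t=0.8600 ← occupied
  → r_6 = 0.8600
beam 7: φ=135°, α=285°
  dir = (cos 285°, sin 285°) = (0.2588, -0.9659); from cell (1,1)
  next x-line at t=2.2023, next y-line at t=0.8075; Δt_x=3.8637, Δt_y=1.0353
    y: enter (1,0) at t=0.8075 ← occupied
  → r_7 = 0.8075

ranges = [4.7137, 6.0275, 1.6614, 0.4965, 0.4452, 0.8600, 0.8075]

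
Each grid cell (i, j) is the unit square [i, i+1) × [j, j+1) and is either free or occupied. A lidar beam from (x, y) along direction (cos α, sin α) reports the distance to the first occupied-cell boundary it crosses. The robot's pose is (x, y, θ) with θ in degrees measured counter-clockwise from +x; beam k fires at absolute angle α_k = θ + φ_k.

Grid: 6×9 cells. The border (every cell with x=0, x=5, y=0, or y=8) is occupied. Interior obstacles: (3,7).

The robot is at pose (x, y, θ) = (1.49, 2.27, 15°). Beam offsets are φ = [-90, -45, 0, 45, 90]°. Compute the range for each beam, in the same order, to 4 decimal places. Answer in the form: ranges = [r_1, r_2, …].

beam 1: φ=-90°, α=285°
  cosα=0.2588 sinα=-0.9659 | (1,2) | tMaxX 1.9705 tMaxY 0.2795 | tΔX 3.8637 tΔY 1.0353
    t=0.2795 [y] (1,1)
    t=1.3148 [y] (1,0) — stop
  → r_1 = 1.3148
beam 2: φ=-45°, α=330°
  cosα=0.8660 sinα=-0.5000 | (1,2) | tMaxX 0.5889 tMaxY 0.5400 | tΔX 1.1547 tΔY 2.0000
    t=0.5400 [y] (1,1)
    t=0.5889 [x] (2,1)
    t=1.7436 [x] (3,1)
    t=2.5400 [y] (3,0) — stop
  → r_2 = 2.5400
beam 3: φ=0°, α=15°
  cosα=0.9659 sinα=0.2588 | (1,2) | tMaxX 0.5280 tMaxY 2.8205 | tΔX 1.0353 tΔY 3.8637
    t=0.5280 [x] (2,2)
    t=1.5633 [x] (3,2)
    t=2.5985 [x] (4,2)
    t=2.8205 [y] (4,3)
    t=3.6338 [x] (5,3) — stop
  → r_3 = 3.6338
beam 4: φ=45°, α=60°
  cosα=0.5000 sinα=0.8660 | (1,2) | tMaxX 1.0200 tMaxY 0.8429 | tΔX 2.0000 tΔY 1.1547
    t=0.8429 [y] (1,3)
    t=1.0200 [x] (2,3)
    t=1.9976 [y] (2,4)
    t=3.0200 [x] (3,4)
    t=3.1523 [y] (3,5)
    t=4.3070 [y] (3,6)
    t=5.0200 [x] (4,6)
    t=5.4617 [y] (4,7)
    t=6.6164 [y] (4,8) — stop
  → r_4 = 6.6164
beam 5: φ=90°, α=105°
  cosα=-0.2588 sinα=0.9659 | (1,2) | tMaxX 1.8932 tMaxY 0.7558 | tΔX 3.8637 tΔY 1.0353
    t=0.7558 [y] (1,3)
    t=1.7910 [y] (1,4)
    t=1.8932 [x] (0,4) — stop
  → r_5 = 1.8932

ranges = [1.3148, 2.5400, 3.6338, 6.6164, 1.8932]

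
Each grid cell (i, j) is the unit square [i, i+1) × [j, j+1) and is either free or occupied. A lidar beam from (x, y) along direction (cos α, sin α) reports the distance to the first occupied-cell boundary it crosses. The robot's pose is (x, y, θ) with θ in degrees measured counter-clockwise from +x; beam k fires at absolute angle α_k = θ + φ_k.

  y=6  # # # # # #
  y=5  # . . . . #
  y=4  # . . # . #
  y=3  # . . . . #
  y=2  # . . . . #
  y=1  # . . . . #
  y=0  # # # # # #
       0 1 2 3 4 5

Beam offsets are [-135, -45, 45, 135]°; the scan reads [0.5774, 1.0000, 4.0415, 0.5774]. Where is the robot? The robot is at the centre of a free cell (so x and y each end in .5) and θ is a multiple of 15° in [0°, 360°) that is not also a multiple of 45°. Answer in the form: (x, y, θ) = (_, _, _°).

Enumerate (i+0.5, j+0.5, θ) over the 19 free cells and 16 admissible headings. For each, cast all 4 beams and compare to the given ranges.
  (1.5, 3.5, 330°): beam 1 = 0.5176 ≠ 0.5774 ✗
  (4.5, 5.5, 300°): beam 1 = 1.9319 ≠ 0.5774 ✗
  (4.5, 1.5, 300°): beam 1 = 3.6235 ≠ 0.5774 ✗
  …
  (4.5, 1.5, 105°): r_1=0.5774, r_2=1.0000, r_3=4.0415, r_4=0.5774 — all match ✓
Unique over the lattice → pose = (4.5, 1.5, 105°).

(x, y, θ) = (4.5, 1.5, 105°)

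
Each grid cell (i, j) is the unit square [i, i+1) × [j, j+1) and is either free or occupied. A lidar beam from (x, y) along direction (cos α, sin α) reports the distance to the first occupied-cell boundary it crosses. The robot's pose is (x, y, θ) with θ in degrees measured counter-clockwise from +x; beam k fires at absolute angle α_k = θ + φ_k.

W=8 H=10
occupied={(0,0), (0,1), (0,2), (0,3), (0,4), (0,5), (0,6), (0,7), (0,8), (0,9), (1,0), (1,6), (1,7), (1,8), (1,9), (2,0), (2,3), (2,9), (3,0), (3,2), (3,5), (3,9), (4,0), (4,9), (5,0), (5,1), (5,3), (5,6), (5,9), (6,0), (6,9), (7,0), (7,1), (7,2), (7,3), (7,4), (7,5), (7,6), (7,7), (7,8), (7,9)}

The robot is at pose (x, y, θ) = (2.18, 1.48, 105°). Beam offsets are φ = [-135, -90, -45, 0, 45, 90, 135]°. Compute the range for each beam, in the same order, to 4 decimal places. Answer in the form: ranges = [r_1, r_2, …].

beam 1: φ=-135°, α=330°
  dir = (cos 330°, sin 330°) = (0.8660, -0.5000); from cell (2,1)
  next x-line at t=0.9469, next y-line at t=0.9600; Δt_x=1.1547, Δt_y=2.0000
    x: enter (3,1) at t=0.9469
    y: enter (3,0) at t=0.9600 ← occupied
  → r_1 = 0.9600
beam 2: φ=-90°, α=15°
  dir = (cos 15°, sin 15°) = (0.9659, 0.2588); from cell (2,1)
  next x-line at t=0.8489, next y-line at t=2.0091; Δt_x=1.0353, Δt_y=3.8637
    x: enter (3,1) at t=0.8489
    x: enter (4,1) at t=1.8842
    y: enter (4,2) at t=2.0091
    x: enter (5,2) at t=2.9195
    x: enter (6,2) at t=3.9548
    x: enter (7,2) at t=4.9900 ← occupied
  → r_2 = 4.9900
beam 3: φ=-45°, α=60°
  dir = (cos 60°, sin 60°) = (0.5000, 0.8660); from cell (2,1)
  next x-line at t=1.6400, next y-line at t=0.6004; Δt_x=2.0000, Δt_y=1.1547
    y: enter (2,2) at t=0.6004
    x: enter (3,2) at t=1.6400 ← occupied
  → r_3 = 1.6400
beam 4: φ=0°, α=105°
  dir = (cos 105°, sin 105°) = (-0.2588, 0.9659); from cell (2,1)
  next x-line at t=0.6955, next y-line at t=0.5383; Δt_x=3.8637, Δt_y=1.0353
    y: enter (2,2) at t=0.5383
    x: enter (1,2) at t=0.6955
    y: enter (1,3) at t=1.5736
    y: enter (1,4) at t=2.6089
    y: enter (1,5) at t=3.6442
    x: enter (0,5) at t=4.5592 ← occupied
  → r_4 = 4.5592
beam 5: φ=45°, α=150°
  dir = (cos 150°, sin 150°) = (-0.8660, 0.5000); from cell (2,1)
  next x-line at t=0.2078, next y-line at t=1.0400; Δt_x=1.1547, Δt_y=2.0000
    x: enter (1,1) at t=0.2078
    y: enter (1,2) at t=1.0400
    x: enter (0,2) at t=1.3625 ← occupied
  → r_5 = 1.3625
beam 6: φ=90°, α=195°
  dir = (cos 195°, sin 195°) = (-0.9659, -0.2588); from cell (2,1)
  next x-line at t=0.1863, next y-line at t=1.8546; Δt_x=1.0353, Δt_y=3.8637
    x: enter (1,1) at t=0.1863
    x: enter (0,1) at t=1.2216 ← occupied
  → r_6 = 1.2216
beam 7: φ=135°, α=240°
  dir = (cos 240°, sin 240°) = (-0.5000, -0.8660); from cell (2,1)
  next x-line at t=0.3600, next y-line at t=0.5543; Δt_x=2.0000, Δt_y=1.1547
    x: enter (1,1) at t=0.3600
    y: enter (1,0) at t=0.5543 ← occupied
  → r_7 = 0.5543

ranges = [0.9600, 4.9900, 1.6400, 4.5592, 1.3625, 1.2216, 0.5543]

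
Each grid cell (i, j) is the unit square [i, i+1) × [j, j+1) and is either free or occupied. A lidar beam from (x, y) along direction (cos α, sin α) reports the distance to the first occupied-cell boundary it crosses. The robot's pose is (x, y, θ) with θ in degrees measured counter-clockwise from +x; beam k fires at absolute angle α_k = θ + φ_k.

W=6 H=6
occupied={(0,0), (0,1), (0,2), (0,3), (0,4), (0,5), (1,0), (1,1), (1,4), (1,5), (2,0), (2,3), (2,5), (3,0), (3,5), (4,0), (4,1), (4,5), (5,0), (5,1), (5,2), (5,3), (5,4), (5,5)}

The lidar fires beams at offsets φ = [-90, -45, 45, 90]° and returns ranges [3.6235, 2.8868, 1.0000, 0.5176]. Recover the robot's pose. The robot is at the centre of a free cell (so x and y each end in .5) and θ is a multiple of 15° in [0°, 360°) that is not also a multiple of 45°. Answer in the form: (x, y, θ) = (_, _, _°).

The pose lattice has 12·16 = 192 candidates. Test each by forward raycasting.
  (3.5, 2.5, 345°): beam 1 = 1.5529 ≠ 3.6235 ✗
  (1.5, 3.5, 105°): beam 1 = 0.5176 ≠ 3.6235 ✗
  (3.5, 1.5, 210°): beam 1 = 1.7321 ≠ 3.6235 ✗
  (3.5, 1.5, 300°): beam 1 = 1.0000 ≠ 3.6235 ✗
  …
  (3.5, 4.5, 345°): r_1=3.6235, r_2=2.8868, r_3=1.0000, r_4=0.5176 — all match ✓
Only this pose fits every beam.

(x, y, θ) = (3.5, 4.5, 345°)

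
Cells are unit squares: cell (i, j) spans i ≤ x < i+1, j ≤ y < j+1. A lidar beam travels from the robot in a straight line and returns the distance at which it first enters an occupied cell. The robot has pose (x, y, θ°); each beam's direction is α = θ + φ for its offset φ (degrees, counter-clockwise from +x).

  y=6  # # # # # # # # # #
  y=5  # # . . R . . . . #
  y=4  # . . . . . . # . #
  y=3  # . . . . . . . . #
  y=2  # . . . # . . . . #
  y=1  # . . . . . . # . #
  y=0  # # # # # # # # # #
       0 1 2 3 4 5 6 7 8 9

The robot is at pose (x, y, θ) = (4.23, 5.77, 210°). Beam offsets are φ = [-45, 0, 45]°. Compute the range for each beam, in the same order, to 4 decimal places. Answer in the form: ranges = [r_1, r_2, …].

ranges = [0.8887, 3.7297, 4.9383]

beam 1: φ=-45°, α=165°
  direction (-0.9659, 0.2588); cell (4,5); t to first gridline: x 0.2381, y 0.8887 (then +1.0353 / +3.8637)
    (3,5) via x @ 0.2381
    (3,6) via y @ 0.8887  # hit
  → r_1 = 0.8887
beam 2: φ=0°, α=210°
  direction (-0.8660, -0.5000); cell (4,5); t to first gridline: x 0.2656, y 1.5400 (then +1.1547 / +2.0000)
    (3,5) via x @ 0.2656
    (2,5) via x @ 1.4203
    (2,4) via y @ 1.5400
    (1,4) via x @ 2.5750
    (1,3) via y @ 3.5400
    (0,3) via x @ 3.7297  # hit
  → r_2 = 3.7297
beam 3: φ=45°, α=255°
  direction (-0.2588, -0.9659); cell (4,5); t to first gridline: x 0.8887, y 0.7972 (then +3.8637 / +1.0353)
    (4,4) via y @ 0.7972
    (3,4) via x @ 0.8887
    (3,3) via y @ 1.8324
    (3,2) via y @ 2.8677
    (3,1) via y @ 3.9030
    (2,1) via x @ 4.7524
    (2,0) via y @ 4.9383  # hit
  → r_3 = 4.9383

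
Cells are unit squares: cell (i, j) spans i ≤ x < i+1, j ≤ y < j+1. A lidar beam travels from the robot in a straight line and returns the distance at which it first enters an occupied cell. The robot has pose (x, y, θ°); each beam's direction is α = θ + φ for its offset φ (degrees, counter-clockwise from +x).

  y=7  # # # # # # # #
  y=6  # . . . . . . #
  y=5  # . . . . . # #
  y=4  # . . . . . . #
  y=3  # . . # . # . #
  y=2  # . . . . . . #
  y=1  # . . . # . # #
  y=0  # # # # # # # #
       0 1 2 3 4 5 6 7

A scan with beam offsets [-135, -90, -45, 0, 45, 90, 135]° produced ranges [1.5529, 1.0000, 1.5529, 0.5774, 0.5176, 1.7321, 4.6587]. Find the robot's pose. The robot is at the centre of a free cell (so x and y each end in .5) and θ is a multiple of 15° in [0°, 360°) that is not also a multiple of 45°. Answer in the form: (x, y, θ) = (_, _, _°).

The pose lattice has 31·16 = 496 candidates. Test each by forward raycasting.
  (4.5, 6.5, 120°): beam 1 = 1.9319 ≠ 1.5529 ✗
  (4.5, 4.5, 345°): beam 1 = 1.0000 ≠ 1.5529 ✗
  (2.5, 6.5, 30°): beam 1 = 5.6940 ≠ 1.5529 ✗
  …
  (5.5, 2.5, 60°): r_1=1.5529, r_2=1.0000, r_3=1.5529, r_4=0.5774, r_5=0.5176, r_6=1.7321, r_7=4.6587 — all match ✓
No second candidate reproduces the full scan.

(x, y, θ) = (5.5, 2.5, 60°)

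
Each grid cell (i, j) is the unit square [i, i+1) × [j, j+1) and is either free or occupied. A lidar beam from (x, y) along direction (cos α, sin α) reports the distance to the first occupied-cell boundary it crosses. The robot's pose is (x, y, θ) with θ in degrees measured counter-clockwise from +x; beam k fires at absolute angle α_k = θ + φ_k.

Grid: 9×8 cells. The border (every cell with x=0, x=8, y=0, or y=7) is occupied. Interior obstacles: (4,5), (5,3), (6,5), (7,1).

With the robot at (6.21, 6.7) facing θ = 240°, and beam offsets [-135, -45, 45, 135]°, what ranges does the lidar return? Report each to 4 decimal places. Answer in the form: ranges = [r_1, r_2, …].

beam 1: φ=-135°, α=105°
  dir = (cos 105°, sin 105°) = (-0.2588, 0.9659); from cell (6,6)
  next x-line at t=0.8114, next y-line at t=0.3106; Δt_x=3.8637, Δt_y=1.0353
    y: enter (6,7) at t=0.3106 ← occupied
  → r_1 = 0.3106
beam 2: φ=-45°, α=195°
  dir = (cos 195°, sin 195°) = (-0.9659, -0.2588); from cell (6,6)
  next x-line at t=0.2174, next y-line at t=2.7046; Δt_x=1.0353, Δt_y=3.8637
    x: enter (5,6) at t=0.2174
    x: enter (4,6) at t=1.2527
    x: enter (3,6) at t=2.2880
    y: enter (3,5) at t=2.7046
    x: enter (2,5) at t=3.3232
    x: enter (1,5) at t=4.3585
    x: enter (0,5) at t=5.3938 ← occupied
  → r_2 = 5.3938
beam 3: φ=45°, α=285°
  dir = (cos 285°, sin 285°) = (0.2588, -0.9659); from cell (6,6)
  next x-line at t=3.0523, next y-line at t=0.7247; Δt_x=3.8637, Δt_y=1.0353
    y: enter (6,5) at t=0.7247 ← occupied
  → r_3 = 0.7247
beam 4: φ=135°, α=15°
  dir = (cos 15°, sin 15°) = (0.9659, 0.2588); from cell (6,6)
  next x-line at t=0.8179, next y-line at t=1.1591; Δt_x=1.0353, Δt_y=3.8637
    x: enter (7,6) at t=0.8179
    y: enter (7,7) at t=1.1591 ← occupied
  → r_4 = 1.1591

ranges = [0.3106, 5.3938, 0.7247, 1.1591]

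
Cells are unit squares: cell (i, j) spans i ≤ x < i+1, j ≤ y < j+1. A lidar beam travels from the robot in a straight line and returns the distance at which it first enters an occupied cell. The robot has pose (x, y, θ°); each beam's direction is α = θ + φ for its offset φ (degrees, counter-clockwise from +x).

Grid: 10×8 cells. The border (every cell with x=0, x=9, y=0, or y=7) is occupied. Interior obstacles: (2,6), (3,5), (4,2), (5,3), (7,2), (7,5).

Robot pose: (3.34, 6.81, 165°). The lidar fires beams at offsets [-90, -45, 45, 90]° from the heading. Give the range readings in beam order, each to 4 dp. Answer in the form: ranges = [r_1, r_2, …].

beam 1: φ=-90°, α=75°
  cosα=0.2588 sinα=0.9659 | (3,6) | tMaxX 2.5500 tMaxY 0.1967 | tΔX 3.8637 tΔY 1.0353
    t=0.1967 [y] (3,7) — stop
  → r_1 = 0.1967
beam 2: φ=-45°, α=120°
  cosα=-0.5000 sinα=0.8660 | (3,6) | tMaxX 0.6800 tMaxY 0.2194 | tΔX 2.0000 tΔY 1.1547
    t=0.2194 [y] (3,7) — stop
  → r_2 = 0.2194
beam 3: φ=45°, α=210°
  cosα=-0.8660 sinα=-0.5000 | (3,6) | tMaxX 0.3926 tMaxY 1.6200 | tΔX 1.1547 tΔY 2.0000
    t=0.3926 [x] (2,6) — stop
  → r_3 = 0.3926
beam 4: φ=90°, α=255°
  cosα=-0.2588 sinα=-0.9659 | (3,6) | tMaxX 1.3137 tMaxY 0.8386 | tΔX 3.8637 tΔY 1.0353
    t=0.8386 [y] (3,5) — stop
  → r_4 = 0.8386

ranges = [0.1967, 0.2194, 0.3926, 0.8386]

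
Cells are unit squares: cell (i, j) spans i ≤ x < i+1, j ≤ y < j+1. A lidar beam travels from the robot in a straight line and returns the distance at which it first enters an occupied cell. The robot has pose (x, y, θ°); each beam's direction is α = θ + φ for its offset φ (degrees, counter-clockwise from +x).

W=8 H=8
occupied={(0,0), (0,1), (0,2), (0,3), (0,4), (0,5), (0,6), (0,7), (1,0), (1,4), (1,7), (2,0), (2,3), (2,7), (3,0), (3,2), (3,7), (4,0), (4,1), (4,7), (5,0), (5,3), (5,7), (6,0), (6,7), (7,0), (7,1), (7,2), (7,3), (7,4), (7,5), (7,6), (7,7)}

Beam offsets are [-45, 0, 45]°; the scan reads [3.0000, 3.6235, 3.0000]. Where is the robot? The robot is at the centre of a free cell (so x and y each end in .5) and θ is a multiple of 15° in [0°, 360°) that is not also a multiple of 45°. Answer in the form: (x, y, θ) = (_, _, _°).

(x, y, θ) = (5.5, 5.5, 195°)

Candidates: 31 free-cell centres × 16 headings = 496 poses. Raycast each; keep the one whose scan matches to 4 dp.
  (5.5, 6.5, 285°): beam 1 = 4.0415 ≠ 3.0000 ✗
  (4.5, 5.5, 75°): beam 1 = 2.8868 ≠ 3.0000 ✗
  (2.5, 1.5, 75°): beam 1 = 1.0000 ≠ 3.0000 ✗
  (6.5, 5.5, 120°): beam 1 = 1.5529 ≠ 3.0000 ✗
  …
  (5.5, 5.5, 195°): r_1=3.0000, r_2=3.6235, r_3=3.0000 — all match ✓
Only this pose fits every beam.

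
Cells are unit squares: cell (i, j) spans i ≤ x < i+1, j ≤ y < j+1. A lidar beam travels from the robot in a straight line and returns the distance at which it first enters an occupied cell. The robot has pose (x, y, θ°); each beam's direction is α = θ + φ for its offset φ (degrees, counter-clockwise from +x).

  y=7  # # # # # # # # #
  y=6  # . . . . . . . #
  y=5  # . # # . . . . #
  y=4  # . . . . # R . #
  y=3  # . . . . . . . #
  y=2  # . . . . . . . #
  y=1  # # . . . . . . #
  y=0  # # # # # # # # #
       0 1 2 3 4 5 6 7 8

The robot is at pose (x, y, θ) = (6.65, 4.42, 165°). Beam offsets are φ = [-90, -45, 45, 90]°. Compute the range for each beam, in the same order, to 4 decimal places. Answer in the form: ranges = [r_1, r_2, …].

ranges = [2.6710, 2.9791, 0.7506, 3.5406]

beam 1: φ=-90°, α=75°
  dir = (cos 75°, sin 75°) = (0.2588, 0.9659); from cell (6,4)
  next x-line at t=1.3523, next y-line at t=0.6005; Δt_x=3.8637, Δt_y=1.0353
    y: enter (6,5) at t=0.6005
    x: enter (7,5) at t=1.3523
    y: enter (7,6) at t=1.6357
    y: enter (7,7) at t=2.6710 ← occupied
  → r_1 = 2.6710
beam 2: φ=-45°, α=120°
  dir = (cos 120°, sin 120°) = (-0.5000, 0.8660); from cell (6,4)
  next x-line at t=1.3000, next y-line at t=0.6697; Δt_x=2.0000, Δt_y=1.1547
    y: enter (6,5) at t=0.6697
    x: enter (5,5) at t=1.3000
    y: enter (5,6) at t=1.8244
    y: enter (5,7) at t=2.9791 ← occupied
  → r_2 = 2.9791
beam 3: φ=45°, α=210°
  dir = (cos 210°, sin 210°) = (-0.8660, -0.5000); from cell (6,4)
  next x-line at t=0.7506, next y-line at t=0.8400; Δt_x=1.1547, Δt_y=2.0000
    x: enter (5,4) at t=0.7506 ← occupied
  → r_3 = 0.7506
beam 4: φ=90°, α=255°
  dir = (cos 255°, sin 255°) = (-0.2588, -0.9659); from cell (6,4)
  next x-line at t=2.5114, next y-line at t=0.4348; Δt_x=3.8637, Δt_y=1.0353
    y: enter (6,3) at t=0.4348
    y: enter (6,2) at t=1.4701
    y: enter (6,1) at t=2.5054
    x: enter (5,1) at t=2.5114
    y: enter (5,0) at t=3.5406 ← occupied
  → r_4 = 3.5406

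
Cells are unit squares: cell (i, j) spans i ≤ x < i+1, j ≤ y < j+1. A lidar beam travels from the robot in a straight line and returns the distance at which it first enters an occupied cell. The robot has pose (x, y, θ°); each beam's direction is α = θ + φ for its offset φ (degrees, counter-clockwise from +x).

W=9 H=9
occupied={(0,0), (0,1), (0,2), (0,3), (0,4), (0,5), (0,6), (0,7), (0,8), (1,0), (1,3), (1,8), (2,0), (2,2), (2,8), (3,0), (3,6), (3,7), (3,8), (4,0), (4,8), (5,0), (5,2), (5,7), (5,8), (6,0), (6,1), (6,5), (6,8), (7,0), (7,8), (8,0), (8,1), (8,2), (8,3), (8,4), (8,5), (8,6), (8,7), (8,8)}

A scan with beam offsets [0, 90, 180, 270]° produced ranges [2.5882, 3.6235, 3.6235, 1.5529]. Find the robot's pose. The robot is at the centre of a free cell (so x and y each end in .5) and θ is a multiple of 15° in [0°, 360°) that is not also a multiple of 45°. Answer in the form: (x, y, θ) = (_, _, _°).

The pose lattice has 41·16 = 656 candidates. Test each by forward raycasting.
  (7.5, 6.5, 240°): beam 1 = 1.0000 ≠ 2.5882 ✗
  (4.5, 1.5, 255°): beam 1 = 0.5176 ≠ 2.5882 ✗
  (5.5, 4.5, 210°): beam 1 = 3.0000 ≠ 2.5882 ✗
  (4.5, 6.5, 255°): beam 1 = 5.6940 ≠ 2.5882 ✗
  …
  (5.5, 4.5, 15°): r_1=2.5882, r_2=3.6235, r_3=3.6235, r_4=1.5529 — all match ✓
Unique over the lattice → pose = (5.5, 4.5, 15°).

(x, y, θ) = (5.5, 4.5, 15°)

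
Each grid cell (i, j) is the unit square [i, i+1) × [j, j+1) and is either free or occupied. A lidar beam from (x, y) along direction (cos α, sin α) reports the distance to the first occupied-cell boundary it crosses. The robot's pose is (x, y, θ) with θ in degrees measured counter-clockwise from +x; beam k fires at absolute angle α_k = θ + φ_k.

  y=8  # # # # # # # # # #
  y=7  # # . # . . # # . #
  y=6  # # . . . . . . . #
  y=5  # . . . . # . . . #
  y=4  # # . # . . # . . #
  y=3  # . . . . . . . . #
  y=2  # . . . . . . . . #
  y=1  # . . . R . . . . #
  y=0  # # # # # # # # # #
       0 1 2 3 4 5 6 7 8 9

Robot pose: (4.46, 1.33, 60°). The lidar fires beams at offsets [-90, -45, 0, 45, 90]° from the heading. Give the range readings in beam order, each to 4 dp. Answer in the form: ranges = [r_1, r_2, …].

beam 1: φ=-90°, α=330°
  direction (0.8660, -0.5000); cell (4,1); t to first gridline: x 0.6235, y 0.6600 (then +1.1547 / +2.0000)
    (5,1) via x @ 0.6235
    (5,0) via y @ 0.6600  # hit
  → r_1 = 0.6600
beam 2: φ=-45°, α=15°
  direction (0.9659, 0.2588); cell (4,1); t to first gridline: x 0.5590, y 2.5887 (then +1.0353 / +3.8637)
    (5,1) via x @ 0.5590
    (6,1) via x @ 1.5943
    (6,2) via y @ 2.5887
    (7,2) via x @ 2.6296
    (8,2) via x @ 3.6649
    (9,2) via x @ 4.7002  # hit
  → r_2 = 4.7002
beam 3: φ=0°, α=60°
  direction (0.5000, 0.8660); cell (4,1); t to first gridline: x 1.0800, y 0.7736 (then +2.0000 / +1.1547)
    (4,2) via y @ 0.7736
    (5,2) via x @ 1.0800
    (5,3) via y @ 1.9283
    (6,3) via x @ 3.0800
    (6,4) via y @ 3.0831  # hit
  → r_3 = 3.0831
beam 4: φ=45°, α=105°
  direction (-0.2588, 0.9659); cell (4,1); t to first gridline: x 1.7773, y 0.6936 (then +3.8637 / +1.0353)
    (4,2) via y @ 0.6936
    (4,3) via y @ 1.7289
    (3,3) via x @ 1.7773
    (3,4) via y @ 2.7642  # hit
  → r_4 = 2.7642
beam 5: φ=90°, α=150°
  direction (-0.8660, 0.5000); cell (4,1); t to first gridline: x 0.5312, y 1.3400 (then +1.1547 / +2.0000)
    (3,1) via x @ 0.5312
    (3,2) via y @ 1.3400
    (2,2) via x @ 1.6859
    (1,2) via x @ 2.8406
    (1,3) via y @ 3.3400
    (0,3) via x @ 3.9953  # hit
  → r_5 = 3.9953

ranges = [0.6600, 4.7002, 3.0831, 2.7642, 3.9953]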